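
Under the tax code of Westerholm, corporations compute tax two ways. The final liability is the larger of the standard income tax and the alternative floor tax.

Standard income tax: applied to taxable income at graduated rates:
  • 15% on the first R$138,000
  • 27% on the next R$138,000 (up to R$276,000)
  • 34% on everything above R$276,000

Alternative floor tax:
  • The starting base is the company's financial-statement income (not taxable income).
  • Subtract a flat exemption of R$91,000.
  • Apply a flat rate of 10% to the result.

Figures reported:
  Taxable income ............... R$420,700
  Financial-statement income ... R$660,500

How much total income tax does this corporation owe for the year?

R$107,158

Standard income tax:
  R$138,000 × 15% = R$20,700
  R$138,000 × 27% = R$37,260
  R$144,700 × 34% = R$49,198
  → R$107,158

Alternative floor tax:
  Base (financial-statement income): R$660,500
  Less exemption R$91,000 → base R$569,500
  R$569,500 × 10% = R$56,950

R$107,158 > R$56,950, so the standard income tax governs.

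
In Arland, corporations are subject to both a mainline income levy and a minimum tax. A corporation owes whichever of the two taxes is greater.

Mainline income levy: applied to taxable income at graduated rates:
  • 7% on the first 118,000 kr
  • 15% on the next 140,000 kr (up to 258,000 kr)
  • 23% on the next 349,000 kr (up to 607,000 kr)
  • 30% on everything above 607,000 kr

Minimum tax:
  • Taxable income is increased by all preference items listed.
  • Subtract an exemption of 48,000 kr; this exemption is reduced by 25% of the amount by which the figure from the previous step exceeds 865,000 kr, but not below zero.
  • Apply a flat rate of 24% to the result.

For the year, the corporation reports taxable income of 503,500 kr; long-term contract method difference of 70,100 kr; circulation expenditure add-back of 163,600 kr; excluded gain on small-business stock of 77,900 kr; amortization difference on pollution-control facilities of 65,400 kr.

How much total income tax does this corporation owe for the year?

Mainline income levy:
  118,000 kr × 7% = 8,260 kr
  140,000 kr × 15% = 21,000 kr
  245,500 kr × 23% = 56,465 kr
  → 85,725 kr

Minimum tax:
  Adjusted income: 503,500 kr + 70,100 kr + 163,600 kr + 77,900 kr + 65,400 kr = 880,500 kr
  Exemption: 48,000 kr − 25% × (880,500 kr − 865,000 kr) = 48,000 kr − 3,875 kr = 44,125 kr
  Base: 880,500 kr − 44,125 kr = 836,375 kr
  836,375 kr × 24% = 200,730 kr

200,730 kr > 85,725 kr, so the minimum tax is the binding amount.

200,730 kr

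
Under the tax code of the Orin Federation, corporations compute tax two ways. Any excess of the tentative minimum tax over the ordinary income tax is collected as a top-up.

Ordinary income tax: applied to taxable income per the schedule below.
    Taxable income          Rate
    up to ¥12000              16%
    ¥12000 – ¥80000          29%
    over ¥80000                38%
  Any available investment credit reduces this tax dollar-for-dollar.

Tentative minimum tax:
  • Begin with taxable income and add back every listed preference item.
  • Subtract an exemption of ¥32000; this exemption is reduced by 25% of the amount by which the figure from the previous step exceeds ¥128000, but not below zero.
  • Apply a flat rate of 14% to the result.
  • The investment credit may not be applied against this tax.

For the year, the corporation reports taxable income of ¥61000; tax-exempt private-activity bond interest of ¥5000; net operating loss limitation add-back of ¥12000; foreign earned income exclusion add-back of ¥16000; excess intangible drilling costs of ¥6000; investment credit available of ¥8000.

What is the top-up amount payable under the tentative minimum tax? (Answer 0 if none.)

¥1390

Ordinary income tax:
  ¥12000 × 16% = ¥1920
  ¥49000 × 29% = ¥14210
  → ¥16130
  Less investment credit ¥8000 → ¥8130

Tentative minimum tax:
  Adjusted income: ¥61000 + ¥5000 + ¥12000 + ¥16000 + ¥6000 = ¥100000
  Exemption: ¥100000 ≤ ¥128000, so full ¥32000 applies
  Base: ¥100000 − ¥32000 = ¥68000
  ¥68000 × 14% = ¥9520

Excess of tentative minimum tax over ordinary income tax: ¥9520 − ¥8130 = ¥1390.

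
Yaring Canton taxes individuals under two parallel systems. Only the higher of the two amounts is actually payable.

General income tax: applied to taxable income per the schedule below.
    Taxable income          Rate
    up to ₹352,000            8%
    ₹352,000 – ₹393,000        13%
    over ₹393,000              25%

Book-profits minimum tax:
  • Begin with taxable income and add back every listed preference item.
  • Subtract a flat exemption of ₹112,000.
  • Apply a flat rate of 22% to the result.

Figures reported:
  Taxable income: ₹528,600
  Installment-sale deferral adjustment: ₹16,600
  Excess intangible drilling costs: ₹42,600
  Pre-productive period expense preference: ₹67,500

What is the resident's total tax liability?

₹119,526

Book-profits minimum tax:
  Adjusted income: ₹528,600 + ₹16,600 + ₹42,600 + ₹67,500 = ₹655,300
  Less exemption ₹112,000 → base ₹543,300
  ₹543,300 × 22% = ₹119,526

General income tax:
  ₹352,000 × 8% = ₹28,160
  ₹41,000 × 13% = ₹5,330
  ₹135,600 × 25% = ₹33,900
  → ₹67,390

₹119,526 > ₹67,390, so the book-profits minimum tax is the binding amount.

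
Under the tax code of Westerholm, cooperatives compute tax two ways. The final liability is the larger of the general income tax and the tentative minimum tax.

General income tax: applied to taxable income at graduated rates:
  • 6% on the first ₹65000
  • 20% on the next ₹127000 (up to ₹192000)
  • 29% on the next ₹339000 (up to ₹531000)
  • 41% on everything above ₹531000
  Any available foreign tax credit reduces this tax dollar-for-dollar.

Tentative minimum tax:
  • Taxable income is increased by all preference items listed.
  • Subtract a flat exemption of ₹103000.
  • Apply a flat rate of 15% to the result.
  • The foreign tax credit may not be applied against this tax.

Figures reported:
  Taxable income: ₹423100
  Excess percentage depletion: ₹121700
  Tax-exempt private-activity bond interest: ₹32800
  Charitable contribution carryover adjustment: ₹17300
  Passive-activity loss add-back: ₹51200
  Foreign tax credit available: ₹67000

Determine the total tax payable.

₹81465

General income tax:
  ₹65000 × 6% = ₹3900
  ₹127000 × 20% = ₹25400
  ₹231100 × 29% = ₹67019
  → ₹96319
  Less foreign tax credit ₹67000 → ₹29319

Tentative minimum tax:
  Adjusted income: ₹423100 + ₹121700 + ₹32800 + ₹17300 + ₹51200 = ₹646100
  Less exemption ₹103000 → base ₹543100
  ₹543100 × 15% = ₹81465

₹81465 > ₹29319, so the tentative minimum tax is the binding amount.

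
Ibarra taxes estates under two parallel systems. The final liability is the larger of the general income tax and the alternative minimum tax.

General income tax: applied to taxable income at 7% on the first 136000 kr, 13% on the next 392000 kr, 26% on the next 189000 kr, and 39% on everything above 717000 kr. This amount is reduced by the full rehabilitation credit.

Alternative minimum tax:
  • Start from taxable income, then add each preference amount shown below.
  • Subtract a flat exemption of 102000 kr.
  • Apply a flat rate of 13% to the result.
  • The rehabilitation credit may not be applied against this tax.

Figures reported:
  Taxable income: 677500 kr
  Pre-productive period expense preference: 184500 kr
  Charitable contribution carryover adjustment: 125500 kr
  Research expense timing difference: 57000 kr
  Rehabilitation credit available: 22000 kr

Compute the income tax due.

General income tax:
  136000 kr × 7% = 9520 kr
  392000 kr × 13% = 50960 kr
  149500 kr × 26% = 38870 kr
  → 99350 kr
  Less rehabilitation credit 22000 kr → 77350 kr

Alternative minimum tax:
  Adjusted income: 677500 kr + 184500 kr + 125500 kr + 57000 kr = 1044500 kr
  Less exemption 102000 kr → base 942500 kr
  942500 kr × 13% = 122525 kr

122525 kr > 77350 kr, so the alternative minimum tax is the binding amount.

122525 kr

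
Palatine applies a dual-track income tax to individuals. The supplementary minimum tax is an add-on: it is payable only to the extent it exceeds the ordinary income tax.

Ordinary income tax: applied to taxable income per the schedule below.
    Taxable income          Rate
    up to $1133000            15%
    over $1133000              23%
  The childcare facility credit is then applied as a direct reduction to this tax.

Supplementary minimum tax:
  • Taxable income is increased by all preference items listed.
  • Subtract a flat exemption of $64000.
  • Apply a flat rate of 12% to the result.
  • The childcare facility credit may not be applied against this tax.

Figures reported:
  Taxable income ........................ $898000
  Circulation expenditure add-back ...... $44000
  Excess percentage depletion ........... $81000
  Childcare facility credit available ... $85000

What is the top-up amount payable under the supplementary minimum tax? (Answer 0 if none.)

$65380

Ordinary income tax:
  $898000 × 15% = $134700
  Less childcare facility credit $85000 → $49700

Supplementary minimum tax:
  Adjusted income: $898000 + $44000 + $81000 = $1023000
  Less exemption $64000 → base $959000
  $959000 × 12% = $115080

Excess of supplementary minimum tax over ordinary income tax: $115080 − $49700 = $65380.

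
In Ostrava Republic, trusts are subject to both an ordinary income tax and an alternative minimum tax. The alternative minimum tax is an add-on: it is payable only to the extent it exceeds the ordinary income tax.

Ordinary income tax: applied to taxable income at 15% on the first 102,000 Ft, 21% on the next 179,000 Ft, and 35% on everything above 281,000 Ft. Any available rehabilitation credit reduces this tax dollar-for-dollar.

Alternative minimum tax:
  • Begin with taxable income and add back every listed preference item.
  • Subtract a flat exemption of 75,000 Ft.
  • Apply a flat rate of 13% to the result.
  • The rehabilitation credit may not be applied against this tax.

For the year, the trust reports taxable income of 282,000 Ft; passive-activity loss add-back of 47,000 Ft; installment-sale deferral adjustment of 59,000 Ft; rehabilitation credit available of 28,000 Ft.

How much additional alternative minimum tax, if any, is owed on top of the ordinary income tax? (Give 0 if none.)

15,450 Ft

Ordinary income tax:
  102,000 Ft × 15% = 15,300 Ft
  179,000 Ft × 21% = 37,590 Ft
  1,000 Ft × 35% = 350 Ft
  → 53,240 Ft
  Less rehabilitation credit 28,000 Ft → 25,240 Ft

Alternative minimum tax:
  Adjusted income: 282,000 Ft + 47,000 Ft + 59,000 Ft = 388,000 Ft
  Less exemption 75,000 Ft → base 313,000 Ft
  313,000 Ft × 13% = 40,690 Ft

Excess of alternative minimum tax over ordinary income tax: 40,690 Ft − 25,240 Ft = 15,450 Ft.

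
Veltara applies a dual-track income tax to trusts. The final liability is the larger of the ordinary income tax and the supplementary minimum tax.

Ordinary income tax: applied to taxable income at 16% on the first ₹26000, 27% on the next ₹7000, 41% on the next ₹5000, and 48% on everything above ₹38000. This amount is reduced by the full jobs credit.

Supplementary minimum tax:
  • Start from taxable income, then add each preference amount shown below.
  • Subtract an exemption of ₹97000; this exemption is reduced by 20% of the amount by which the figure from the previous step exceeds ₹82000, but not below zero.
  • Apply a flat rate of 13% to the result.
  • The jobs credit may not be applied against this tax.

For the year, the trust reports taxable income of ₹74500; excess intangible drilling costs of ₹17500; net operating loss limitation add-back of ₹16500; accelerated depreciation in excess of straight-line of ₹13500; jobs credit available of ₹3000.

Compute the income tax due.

₹22620

Supplementary minimum tax:
  Adjusted income: ₹74500 + ₹17500 + ₹16500 + ₹13500 = ₹122000
  Exemption: ₹97000 − 20% × (₹122000 − ₹82000) = ₹97000 − ₹8000 = ₹89000
  Base: ₹122000 − ₹89000 = ₹33000
  ₹33000 × 13% = ₹4290

Ordinary income tax:
  ₹26000 × 16% = ₹4160
  ₹7000 × 27% = ₹1890
  ₹5000 × 41% = ₹2050
  ₹36500 × 48% = ₹17520
  → ₹25620
  Less jobs credit ₹3000 → ₹22620

₹22620 > ₹4290, so the ordinary income tax governs.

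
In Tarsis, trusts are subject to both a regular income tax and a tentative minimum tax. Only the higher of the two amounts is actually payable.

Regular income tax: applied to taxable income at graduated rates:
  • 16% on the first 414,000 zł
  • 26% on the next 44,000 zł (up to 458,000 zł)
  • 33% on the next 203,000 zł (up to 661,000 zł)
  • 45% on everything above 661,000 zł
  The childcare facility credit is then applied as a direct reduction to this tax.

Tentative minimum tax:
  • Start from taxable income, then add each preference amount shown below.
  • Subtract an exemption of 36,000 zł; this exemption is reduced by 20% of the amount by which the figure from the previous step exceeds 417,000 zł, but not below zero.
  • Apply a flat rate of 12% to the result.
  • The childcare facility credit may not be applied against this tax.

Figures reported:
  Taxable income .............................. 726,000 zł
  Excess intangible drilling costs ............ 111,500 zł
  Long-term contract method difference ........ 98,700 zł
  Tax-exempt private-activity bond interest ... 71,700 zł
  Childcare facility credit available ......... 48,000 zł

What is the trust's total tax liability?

Regular income tax:
  414,000 zł × 16% = 66,240 zł
  44,000 zł × 26% = 11,440 zł
  203,000 zł × 33% = 66,990 zł
  65,000 zł × 45% = 29,250 zł
  → 173,920 zł
  Less childcare facility credit 48,000 zł → 125,920 zł

Tentative minimum tax:
  Adjusted income: 726,000 zł + 111,500 zł + 98,700 zł + 71,700 zł = 1,007,900 zł
  Exemption: 20% × (1,007,900 zł − 417,000 zł) = 118,180 zł ≥ 36,000 zł, so the exemption is fully phased out
  Base: 1,007,900 zł − 0 zł = 1,007,900 zł
  1,007,900 zł × 12% = 120,948 zł

125,920 zł > 120,948 zł, so the regular income tax governs.

125,920 zł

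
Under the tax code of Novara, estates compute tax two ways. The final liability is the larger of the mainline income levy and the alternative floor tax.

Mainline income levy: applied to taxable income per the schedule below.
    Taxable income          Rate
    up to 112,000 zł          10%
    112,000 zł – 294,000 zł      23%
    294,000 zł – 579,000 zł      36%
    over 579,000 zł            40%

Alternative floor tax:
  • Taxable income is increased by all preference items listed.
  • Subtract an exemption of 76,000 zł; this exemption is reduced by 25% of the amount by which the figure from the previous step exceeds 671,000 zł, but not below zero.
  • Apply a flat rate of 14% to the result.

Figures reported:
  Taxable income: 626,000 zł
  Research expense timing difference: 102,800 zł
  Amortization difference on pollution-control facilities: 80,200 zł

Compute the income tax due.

174,460 zł

Alternative floor tax:
  Adjusted income: 626,000 zł + 102,800 zł + 80,200 zł = 809,000 zł
  Exemption: 76,000 zł − 25% × (809,000 zł − 671,000 zł) = 76,000 zł − 34,500 zł = 41,500 zł
  Base: 809,000 zł − 41,500 zł = 767,500 zł
  767,500 zł × 14% = 107,450 zł

Mainline income levy:
  112,000 zł × 10% = 11,200 zł
  182,000 zł × 23% = 41,860 zł
  285,000 zł × 36% = 102,600 zł
  47,000 zł × 40% = 18,800 zł
  → 174,460 zł

174,460 zł > 107,450 zł, so the mainline income levy governs.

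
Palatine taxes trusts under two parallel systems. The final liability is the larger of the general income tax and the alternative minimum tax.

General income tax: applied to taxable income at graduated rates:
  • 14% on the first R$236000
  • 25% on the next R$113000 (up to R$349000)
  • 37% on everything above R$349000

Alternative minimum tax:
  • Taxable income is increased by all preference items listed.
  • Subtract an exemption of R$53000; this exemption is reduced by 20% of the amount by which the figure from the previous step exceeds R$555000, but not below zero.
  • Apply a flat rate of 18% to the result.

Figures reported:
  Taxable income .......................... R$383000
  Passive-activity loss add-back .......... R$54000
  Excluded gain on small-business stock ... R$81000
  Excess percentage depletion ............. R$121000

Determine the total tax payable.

Alternative minimum tax:
  Adjusted income: R$383000 + R$54000 + R$81000 + R$121000 = R$639000
  Exemption: R$53000 − 20% × (R$639000 − R$555000) = R$53000 − R$16800 = R$36200
  Base: R$639000 − R$36200 = R$602800
  R$602800 × 18% = R$108504

General income tax:
  R$236000 × 14% = R$33040
  R$113000 × 25% = R$28250
  R$34000 × 37% = R$12580
  → R$73870

R$108504 > R$73870, so the alternative minimum tax is the binding amount.

R$108504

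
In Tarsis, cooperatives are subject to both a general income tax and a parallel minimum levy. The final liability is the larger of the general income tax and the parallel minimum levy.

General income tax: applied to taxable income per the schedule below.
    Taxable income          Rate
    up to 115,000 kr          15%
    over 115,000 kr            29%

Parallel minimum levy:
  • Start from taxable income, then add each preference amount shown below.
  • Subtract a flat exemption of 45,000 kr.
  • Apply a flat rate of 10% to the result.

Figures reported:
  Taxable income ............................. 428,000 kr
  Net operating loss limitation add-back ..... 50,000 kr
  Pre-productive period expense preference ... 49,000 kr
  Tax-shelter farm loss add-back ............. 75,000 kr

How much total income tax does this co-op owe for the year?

108,020 kr

General income tax:
  115,000 kr × 15% = 17,250 kr
  313,000 kr × 29% = 90,770 kr
  → 108,020 kr

Parallel minimum levy:
  Adjusted income: 428,000 kr + 50,000 kr + 49,000 kr + 75,000 kr = 602,000 kr
  Less exemption 45,000 kr → base 557,000 kr
  557,000 kr × 10% = 55,700 kr

108,020 kr > 55,700 kr, so the general income tax governs.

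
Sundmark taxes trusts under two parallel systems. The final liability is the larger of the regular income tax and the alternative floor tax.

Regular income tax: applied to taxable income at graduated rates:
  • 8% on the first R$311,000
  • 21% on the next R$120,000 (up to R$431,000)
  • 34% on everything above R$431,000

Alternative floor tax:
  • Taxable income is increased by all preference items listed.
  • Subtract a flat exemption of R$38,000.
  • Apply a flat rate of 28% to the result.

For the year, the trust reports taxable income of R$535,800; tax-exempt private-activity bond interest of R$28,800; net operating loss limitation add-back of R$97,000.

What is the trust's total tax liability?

Alternative floor tax:
  Adjusted income: R$535,800 + R$28,800 + R$97,000 = R$661,600
  Less exemption R$38,000 → base R$623,600
  R$623,600 × 28% = R$174,608

Regular income tax:
  R$311,000 × 8% = R$24,880
  R$120,000 × 21% = R$25,200
  R$104,800 × 34% = R$35,632
  → R$85,712

R$174,608 > R$85,712, so the alternative floor tax is the binding amount.

R$174,608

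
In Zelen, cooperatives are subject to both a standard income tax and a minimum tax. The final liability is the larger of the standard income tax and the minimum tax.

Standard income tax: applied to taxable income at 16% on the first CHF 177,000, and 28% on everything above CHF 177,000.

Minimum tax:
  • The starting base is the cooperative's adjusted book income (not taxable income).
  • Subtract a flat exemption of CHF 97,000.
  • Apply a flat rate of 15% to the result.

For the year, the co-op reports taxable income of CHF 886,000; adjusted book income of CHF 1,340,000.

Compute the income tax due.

CHF 226,840

Minimum tax:
  Base (adjusted book income): CHF 1,340,000
  Less exemption CHF 97,000 → base CHF 1,243,000
  CHF 1,243,000 × 15% = CHF 186,450

Standard income tax:
  CHF 177,000 × 16% = CHF 28,320
  CHF 709,000 × 28% = CHF 198,520
  → CHF 226,840

CHF 226,840 > CHF 186,450, so the standard income tax governs.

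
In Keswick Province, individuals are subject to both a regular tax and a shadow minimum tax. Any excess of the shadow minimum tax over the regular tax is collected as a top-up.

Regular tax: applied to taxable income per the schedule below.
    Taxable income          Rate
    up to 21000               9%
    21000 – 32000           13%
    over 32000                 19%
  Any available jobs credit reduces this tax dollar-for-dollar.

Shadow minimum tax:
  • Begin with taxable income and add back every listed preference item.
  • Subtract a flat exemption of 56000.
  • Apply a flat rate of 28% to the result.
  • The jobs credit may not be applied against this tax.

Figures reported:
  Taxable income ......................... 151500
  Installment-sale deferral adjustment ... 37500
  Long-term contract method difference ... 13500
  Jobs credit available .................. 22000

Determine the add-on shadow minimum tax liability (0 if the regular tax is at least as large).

36995

Shadow minimum tax:
  Adjusted income: 151500 + 37500 + 13500 = 202500
  Less exemption 56000 → base 146500
  146500 × 28% = 41020

Regular tax:
  21000 × 9% = 1890
  11000 × 13% = 1430
  119500 × 19% = 22705
  → 26025
  Less jobs credit 22000 → 4025

Excess of shadow minimum tax over regular tax: 41020 − 4025 = 36995.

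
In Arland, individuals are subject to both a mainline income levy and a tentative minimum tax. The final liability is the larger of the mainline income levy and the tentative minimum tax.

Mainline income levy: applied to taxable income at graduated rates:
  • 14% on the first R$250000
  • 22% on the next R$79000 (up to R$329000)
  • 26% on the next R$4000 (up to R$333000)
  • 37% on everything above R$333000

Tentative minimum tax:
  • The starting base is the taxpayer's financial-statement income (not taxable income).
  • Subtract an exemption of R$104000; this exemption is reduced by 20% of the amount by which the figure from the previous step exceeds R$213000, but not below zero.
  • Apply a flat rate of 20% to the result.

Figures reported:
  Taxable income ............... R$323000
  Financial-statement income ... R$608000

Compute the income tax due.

R$116600

Mainline income levy:
  R$250000 × 14% = R$35000
  R$73000 × 22% = R$16060
  → R$51060

Tentative minimum tax:
  Base (financial-statement income): R$608000
  Exemption: R$104000 − 20% × (R$608000 − R$213000) = R$104000 − R$79000 = R$25000
  Base: R$608000 − R$25000 = R$583000
  R$583000 × 20% = R$116600

R$116600 > R$51060, so the tentative minimum tax is the binding amount.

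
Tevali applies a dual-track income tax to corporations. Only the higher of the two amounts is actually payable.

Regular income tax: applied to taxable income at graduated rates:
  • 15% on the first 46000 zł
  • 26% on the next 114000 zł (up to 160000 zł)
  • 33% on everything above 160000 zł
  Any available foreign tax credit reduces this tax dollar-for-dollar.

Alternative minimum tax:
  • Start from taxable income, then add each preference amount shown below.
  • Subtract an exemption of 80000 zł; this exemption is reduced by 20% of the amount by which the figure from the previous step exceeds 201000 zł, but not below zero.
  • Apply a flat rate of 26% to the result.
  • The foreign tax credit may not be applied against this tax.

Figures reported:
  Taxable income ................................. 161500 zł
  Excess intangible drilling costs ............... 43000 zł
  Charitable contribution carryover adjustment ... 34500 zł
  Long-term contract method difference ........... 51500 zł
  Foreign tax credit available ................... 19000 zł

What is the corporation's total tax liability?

59384 zł

Alternative minimum tax:
  Adjusted income: 161500 zł + 43000 zł + 34500 zł + 51500 zł = 290500 zł
  Exemption: 80000 zł − 20% × (290500 zł − 201000 zł) = 80000 zł − 17900 zł = 62100 zł
  Base: 290500 zł − 62100 zł = 228400 zł
  228400 zł × 26% = 59384 zł

Regular income tax:
  46000 zł × 15% = 6900 zł
  114000 zł × 26% = 29640 zł
  1500 zł × 33% = 495 zł
  → 37035 zł
  Less foreign tax credit 19000 zł → 18035 zł

59384 zł > 18035 zł, so the alternative minimum tax is the binding amount.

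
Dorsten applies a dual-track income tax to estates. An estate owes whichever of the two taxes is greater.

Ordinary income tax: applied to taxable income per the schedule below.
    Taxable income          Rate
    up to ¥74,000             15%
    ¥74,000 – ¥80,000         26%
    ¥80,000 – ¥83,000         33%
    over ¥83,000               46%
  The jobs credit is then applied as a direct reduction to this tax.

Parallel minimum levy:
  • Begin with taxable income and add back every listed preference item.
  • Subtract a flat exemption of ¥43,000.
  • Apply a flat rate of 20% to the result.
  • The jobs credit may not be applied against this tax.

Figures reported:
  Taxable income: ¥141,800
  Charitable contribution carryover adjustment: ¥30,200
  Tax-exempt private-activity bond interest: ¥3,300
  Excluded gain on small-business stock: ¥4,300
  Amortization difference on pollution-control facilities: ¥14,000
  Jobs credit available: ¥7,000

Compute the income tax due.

Ordinary income tax:
  ¥74,000 × 15% = ¥11,100
  ¥6,000 × 26% = ¥1,560
  ¥3,000 × 33% = ¥990
  ¥58,800 × 46% = ¥27,048
  → ¥40,698
  Less jobs credit ¥7,000 → ¥33,698

Parallel minimum levy:
  Adjusted income: ¥141,800 + ¥30,200 + ¥3,300 + ¥4,300 + ¥14,000 = ¥193,600
  Less exemption ¥43,000 → base ¥150,600
  ¥150,600 × 20% = ¥30,120

¥33,698 > ¥30,120, so the ordinary income tax governs.

¥33,698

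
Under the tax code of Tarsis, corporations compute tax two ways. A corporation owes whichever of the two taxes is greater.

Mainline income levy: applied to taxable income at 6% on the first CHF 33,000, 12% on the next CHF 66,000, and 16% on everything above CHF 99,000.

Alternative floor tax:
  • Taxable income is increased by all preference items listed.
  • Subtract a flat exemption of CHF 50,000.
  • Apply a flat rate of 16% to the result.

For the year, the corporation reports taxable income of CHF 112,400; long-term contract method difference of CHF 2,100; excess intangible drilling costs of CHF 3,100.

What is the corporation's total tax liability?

Alternative floor tax:
  Adjusted income: CHF 112,400 + CHF 2,100 + CHF 3,100 = CHF 117,600
  Less exemption CHF 50,000 → base CHF 67,600
  CHF 67,600 × 16% = CHF 10,816

Mainline income levy:
  CHF 33,000 × 6% = CHF 1,980
  CHF 66,000 × 12% = CHF 7,920
  CHF 13,400 × 16% = CHF 2,144
  → CHF 12,044

CHF 12,044 > CHF 10,816, so the mainline income levy governs.

CHF 12,044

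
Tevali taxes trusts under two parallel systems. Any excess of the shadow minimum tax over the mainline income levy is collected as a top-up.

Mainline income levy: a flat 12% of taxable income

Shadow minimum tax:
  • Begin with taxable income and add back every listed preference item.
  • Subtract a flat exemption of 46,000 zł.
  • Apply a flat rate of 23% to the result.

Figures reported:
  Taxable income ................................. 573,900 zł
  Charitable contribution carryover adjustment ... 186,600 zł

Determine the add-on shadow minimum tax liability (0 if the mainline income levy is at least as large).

95,467 zł

Mainline income levy:
  573,900 zł × 12% = 68,868 zł

Shadow minimum tax:
  Adjusted income: 573,900 zł + 186,600 zł = 760,500 zł
  Less exemption 46,000 zł → base 714,500 zł
  714,500 zł × 23% = 164,335 zł

Excess of shadow minimum tax over mainline income levy: 164,335 zł − 68,868 zł = 95,467 zł.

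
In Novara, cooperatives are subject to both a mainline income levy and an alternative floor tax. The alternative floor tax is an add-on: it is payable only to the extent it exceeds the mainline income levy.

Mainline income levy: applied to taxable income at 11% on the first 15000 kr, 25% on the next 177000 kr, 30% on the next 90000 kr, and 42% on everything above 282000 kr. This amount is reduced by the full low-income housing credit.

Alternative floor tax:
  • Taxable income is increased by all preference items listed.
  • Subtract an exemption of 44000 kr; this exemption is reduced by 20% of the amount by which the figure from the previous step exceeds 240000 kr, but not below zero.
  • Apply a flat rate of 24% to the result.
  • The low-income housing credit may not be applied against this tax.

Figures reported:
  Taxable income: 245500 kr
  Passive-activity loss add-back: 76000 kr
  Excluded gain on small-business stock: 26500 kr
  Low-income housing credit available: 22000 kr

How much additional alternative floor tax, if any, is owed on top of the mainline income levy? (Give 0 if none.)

38194 kr

Mainline income levy:
  15000 kr × 11% = 1650 kr
  177000 kr × 25% = 44250 kr
  53500 kr × 30% = 16050 kr
  → 61950 kr
  Less low-income housing credit 22000 kr → 39950 kr

Alternative floor tax:
  Adjusted income: 245500 kr + 76000 kr + 26500 kr = 348000 kr
  Exemption: 44000 kr − 20% × (348000 kr − 240000 kr) = 44000 kr − 21600 kr = 22400 kr
  Base: 348000 kr − 22400 kr = 325600 kr
  325600 kr × 24% = 78144 kr

Excess of alternative floor tax over mainline income levy: 78144 kr − 39950 kr = 38194 kr.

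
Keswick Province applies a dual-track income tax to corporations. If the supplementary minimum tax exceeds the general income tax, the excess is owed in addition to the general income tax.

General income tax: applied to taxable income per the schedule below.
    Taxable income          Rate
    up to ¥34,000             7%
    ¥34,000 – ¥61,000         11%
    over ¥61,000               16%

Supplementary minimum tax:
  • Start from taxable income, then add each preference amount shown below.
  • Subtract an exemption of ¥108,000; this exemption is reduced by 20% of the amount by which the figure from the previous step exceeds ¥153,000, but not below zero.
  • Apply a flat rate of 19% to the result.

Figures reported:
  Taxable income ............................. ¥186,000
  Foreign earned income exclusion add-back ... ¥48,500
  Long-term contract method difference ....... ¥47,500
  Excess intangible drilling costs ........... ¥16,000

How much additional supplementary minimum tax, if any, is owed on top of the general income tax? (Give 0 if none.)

Supplementary minimum tax:
  Adjusted income: ¥186,000 + ¥48,500 + ¥47,500 + ¥16,000 = ¥298,000
  Exemption: ¥108,000 − 20% × (¥298,000 − ¥153,000) = ¥108,000 − ¥29,000 = ¥79,000
  Base: ¥298,000 − ¥79,000 = ¥219,000
  ¥219,000 × 19% = ¥41,610

General income tax:
  ¥34,000 × 7% = ¥2,380
  ¥27,000 × 11% = ¥2,970
  ¥125,000 × 16% = ¥20,000
  → ¥25,350

Excess of supplementary minimum tax over general income tax: ¥41,610 − ¥25,350 = ¥16,260.

¥16,260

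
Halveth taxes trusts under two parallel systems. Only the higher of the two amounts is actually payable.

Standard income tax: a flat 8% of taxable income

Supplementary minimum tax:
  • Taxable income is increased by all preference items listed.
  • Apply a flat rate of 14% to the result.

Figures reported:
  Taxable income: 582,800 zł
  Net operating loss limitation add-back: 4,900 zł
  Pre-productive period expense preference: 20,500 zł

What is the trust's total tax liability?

85,148 zł

Supplementary minimum tax:
  Adjusted income: 582,800 zł + 4,900 zł + 20,500 zł = 608,200 zł
  608,200 zł × 14% = 85,148 zł

Standard income tax:
  582,800 zł × 8% = 46,624 zł

85,148 zł > 46,624 zł, so the supplementary minimum tax is the binding amount.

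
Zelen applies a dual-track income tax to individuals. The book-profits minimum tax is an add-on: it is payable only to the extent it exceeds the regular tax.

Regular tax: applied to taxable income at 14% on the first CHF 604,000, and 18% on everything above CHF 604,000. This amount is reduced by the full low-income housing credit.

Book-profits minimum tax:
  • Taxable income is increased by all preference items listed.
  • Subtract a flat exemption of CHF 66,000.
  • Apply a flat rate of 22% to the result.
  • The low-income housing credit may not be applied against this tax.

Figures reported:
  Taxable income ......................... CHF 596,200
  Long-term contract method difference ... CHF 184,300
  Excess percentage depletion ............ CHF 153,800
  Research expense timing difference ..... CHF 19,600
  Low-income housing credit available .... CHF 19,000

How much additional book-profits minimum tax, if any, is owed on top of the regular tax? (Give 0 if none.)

CHF 130,870

Regular tax:
  CHF 596,200 × 14% = CHF 83,468
  Less low-income housing credit CHF 19,000 → CHF 64,468

Book-profits minimum tax:
  Adjusted income: CHF 596,200 + CHF 184,300 + CHF 153,800 + CHF 19,600 = CHF 953,900
  Less exemption CHF 66,000 → base CHF 887,900
  CHF 887,900 × 22% = CHF 195,338

Excess of book-profits minimum tax over regular tax: CHF 195,338 − CHF 64,468 = CHF 130,870.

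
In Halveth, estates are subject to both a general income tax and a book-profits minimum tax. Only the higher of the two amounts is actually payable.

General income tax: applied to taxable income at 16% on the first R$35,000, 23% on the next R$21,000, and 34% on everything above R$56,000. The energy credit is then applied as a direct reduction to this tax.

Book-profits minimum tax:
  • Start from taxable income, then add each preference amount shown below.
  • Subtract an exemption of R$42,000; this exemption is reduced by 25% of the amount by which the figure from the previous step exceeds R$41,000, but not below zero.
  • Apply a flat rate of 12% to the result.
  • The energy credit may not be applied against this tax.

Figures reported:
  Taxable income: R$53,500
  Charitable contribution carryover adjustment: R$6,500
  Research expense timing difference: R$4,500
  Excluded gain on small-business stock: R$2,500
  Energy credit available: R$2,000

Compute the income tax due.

R$7,855

Book-profits minimum tax:
  Adjusted income: R$53,500 + R$6,500 + R$4,500 + R$2,500 = R$67,000
  Exemption: R$42,000 − 25% × (R$67,000 − R$41,000) = R$42,000 − R$6,500 = R$35,500
  Base: R$67,000 − R$35,500 = R$31,500
  R$31,500 × 12% = R$3,780

General income tax:
  R$35,000 × 16% = R$5,600
  R$18,500 × 23% = R$4,255
  → R$9,855
  Less energy credit R$2,000 → R$7,855

R$7,855 > R$3,780, so the general income tax governs.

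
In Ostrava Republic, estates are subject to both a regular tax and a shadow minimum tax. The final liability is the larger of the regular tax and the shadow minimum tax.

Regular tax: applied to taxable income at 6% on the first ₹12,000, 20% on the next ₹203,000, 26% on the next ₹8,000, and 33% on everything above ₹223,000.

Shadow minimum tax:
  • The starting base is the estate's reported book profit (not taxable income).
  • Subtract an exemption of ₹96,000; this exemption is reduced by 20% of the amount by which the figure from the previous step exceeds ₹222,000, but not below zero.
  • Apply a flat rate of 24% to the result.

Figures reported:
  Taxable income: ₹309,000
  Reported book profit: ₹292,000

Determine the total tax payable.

₹71,780

Regular tax:
  ₹12,000 × 6% = ₹720
  ₹203,000 × 20% = ₹40,600
  ₹8,000 × 26% = ₹2,080
  ₹86,000 × 33% = ₹28,380
  → ₹71,780

Shadow minimum tax:
  Base (reported book profit): ₹292,000
  Exemption: ₹96,000 − 20% × (₹292,000 − ₹222,000) = ₹96,000 − ₹14,000 = ₹82,000
  Base: ₹292,000 − ₹82,000 = ₹210,000
  ₹210,000 × 24% = ₹50,400

₹71,780 > ₹50,400, so the regular tax governs.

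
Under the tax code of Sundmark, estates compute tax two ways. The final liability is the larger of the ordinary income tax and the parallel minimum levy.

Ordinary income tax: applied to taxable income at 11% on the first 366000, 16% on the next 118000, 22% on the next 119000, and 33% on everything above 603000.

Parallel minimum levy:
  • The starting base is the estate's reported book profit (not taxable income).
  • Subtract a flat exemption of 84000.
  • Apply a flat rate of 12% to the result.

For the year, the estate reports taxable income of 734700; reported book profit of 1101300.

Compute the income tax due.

Parallel minimum levy:
  Base (reported book profit): 1101300
  Less exemption 84000 → base 1017300
  1017300 × 12% = 122076

Ordinary income tax:
  366000 × 11% = 40260
  118000 × 16% = 18880
  119000 × 22% = 26180
  131700 × 33% = 43461
  → 128781

128781 > 122076, so the ordinary income tax governs.

128781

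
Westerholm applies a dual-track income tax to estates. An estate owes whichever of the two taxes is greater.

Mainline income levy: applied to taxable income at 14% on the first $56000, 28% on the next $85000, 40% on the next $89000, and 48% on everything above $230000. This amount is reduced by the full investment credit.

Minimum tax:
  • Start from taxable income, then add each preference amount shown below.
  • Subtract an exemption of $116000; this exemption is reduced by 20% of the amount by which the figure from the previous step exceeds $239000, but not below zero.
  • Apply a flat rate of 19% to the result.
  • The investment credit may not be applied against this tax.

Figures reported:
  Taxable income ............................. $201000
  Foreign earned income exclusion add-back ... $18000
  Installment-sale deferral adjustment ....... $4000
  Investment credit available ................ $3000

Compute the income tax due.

$52640

Mainline income levy:
  $56000 × 14% = $7840
  $85000 × 28% = $23800
  $60000 × 40% = $24000
  → $55640
  Less investment credit $3000 → $52640

Minimum tax:
  Adjusted income: $201000 + $18000 + $4000 = $223000
  Exemption: $223000 ≤ $239000, so full $116000 applies
  Base: $223000 − $116000 = $107000
  $107000 × 19% = $20330

$52640 > $20330, so the mainline income levy governs.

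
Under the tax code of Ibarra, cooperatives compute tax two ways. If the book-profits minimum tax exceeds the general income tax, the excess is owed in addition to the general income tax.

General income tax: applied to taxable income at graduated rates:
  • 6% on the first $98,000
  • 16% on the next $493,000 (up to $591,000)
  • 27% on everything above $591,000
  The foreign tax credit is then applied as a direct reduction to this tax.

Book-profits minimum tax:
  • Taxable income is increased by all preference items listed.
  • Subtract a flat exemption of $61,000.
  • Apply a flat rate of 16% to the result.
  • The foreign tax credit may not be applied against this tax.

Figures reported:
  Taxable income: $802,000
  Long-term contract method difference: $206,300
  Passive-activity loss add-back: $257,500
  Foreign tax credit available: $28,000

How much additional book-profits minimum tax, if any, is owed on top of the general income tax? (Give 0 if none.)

$79,038

Book-profits minimum tax:
  Adjusted income: $802,000 + $206,300 + $257,500 = $1,265,800
  Less exemption $61,000 → base $1,204,800
  $1,204,800 × 16% = $192,768

General income tax:
  $98,000 × 6% = $5,880
  $493,000 × 16% = $78,880
  $211,000 × 27% = $56,970
  → $141,730
  Less foreign tax credit $28,000 → $113,730

Excess of book-profits minimum tax over general income tax: $192,768 − $113,730 = $79,038.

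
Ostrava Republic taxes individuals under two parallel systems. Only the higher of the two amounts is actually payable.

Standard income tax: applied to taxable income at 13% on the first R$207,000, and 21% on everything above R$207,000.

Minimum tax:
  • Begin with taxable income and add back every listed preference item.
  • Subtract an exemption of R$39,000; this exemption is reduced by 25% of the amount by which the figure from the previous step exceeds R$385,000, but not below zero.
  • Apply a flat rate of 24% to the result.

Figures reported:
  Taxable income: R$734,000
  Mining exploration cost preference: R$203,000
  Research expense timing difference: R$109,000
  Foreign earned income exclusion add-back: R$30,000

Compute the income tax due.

Standard income tax:
  R$207,000 × 13% = R$26,910
  R$527,000 × 21% = R$110,670
  → R$137,580

Minimum tax:
  Adjusted income: R$734,000 + R$203,000 + R$109,000 + R$30,000 = R$1,076,000
  Exemption: 25% × (R$1,076,000 − R$385,000) = R$172,750 ≥ R$39,000, so the exemption is fully phased out
  Base: R$1,076,000 − R$0 = R$1,076,000
  R$1,076,000 × 24% = R$258,240

R$258,240 > R$137,580, so the minimum tax is the binding amount.

R$258,240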